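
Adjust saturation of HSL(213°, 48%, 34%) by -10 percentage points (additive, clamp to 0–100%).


Original S = 48%
Adjustment = -10 percentage points
New S = 48 + (-10) = 38
Clamp to [0, 100] → 38
= HSL(213°, 38%, 34%)


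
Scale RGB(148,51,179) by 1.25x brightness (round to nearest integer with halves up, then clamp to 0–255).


Multiply each channel by 1.25, round half up, clamp to [0, 255]
R: 148×1.25 = 185
G: 51×1.25 = 63.75 → round → 64
B: 179×1.25 = 223.75 → round → 224
= RGB(185, 64, 224)


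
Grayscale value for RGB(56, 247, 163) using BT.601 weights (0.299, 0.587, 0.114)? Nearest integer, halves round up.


Gray = 0.299×R + 0.587×G + 0.114×B
Gray = 0.299×56 + 0.587×247 + 0.114×163
Gray = 16.744 + 144.989 + 18.582
Gray = 180.315 → round half up → 180
Gray = 180


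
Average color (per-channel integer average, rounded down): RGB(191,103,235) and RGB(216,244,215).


Midpoint: each channel = ⌊(C₁+C₂)/2⌋
R: ⌊(191+216)/2⌋ = 203
G: ⌊(103+244)/2⌋ = 173
B: ⌊(235+215)/2⌋ = 225
= RGB(203, 173, 225)


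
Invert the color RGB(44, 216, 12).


Invert: (255-R, 255-G, 255-B)
R: 255-44 = 211
G: 255-216 = 39
B: 255-12 = 243
= RGB(211, 39, 243)


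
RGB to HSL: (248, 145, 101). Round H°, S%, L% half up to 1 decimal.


Normalize: R'=248/255≈0.9725, G'=145/255≈0.5686, B'=101/255≈0.3961
Max=248/255, Min=101/255, Δ=Max-Min=147/255
L = (Max+Min)/2 = (248+101)/510 = 349/510 = 0.68431… → L = 68.4%
L > 0.5 → S = Δ/(2-Max-Min) = 147/(510-248-101) = 147/161 = 0.91304… → S = 91.3%
(the 1/255 factors cancel in S and H, so raw channel differences can be used)
Max is R' → H = 60 × (((G-B)/Δ) mod 6) = 60 × (((145-101)/147) mod 6)
  44/147 = 0.2993…
  H = 60 × 0.2993… = 17.959…° → H = 18.0°
= HSL(18.0°, 91.3%, 68.4%)


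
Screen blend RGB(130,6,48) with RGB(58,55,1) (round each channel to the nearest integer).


Screen: C = 255 - (255-A)×(255-B)/255, rounded to nearest integer
R: 255 - (255-130)×(255-58)/255 = 255 - 24625/255 ≈ 255 - 96.569 = 158.431 → 158
G: 255 - (255-6)×(255-55)/255 = 255 - 49800/255 ≈ 255 - 195.294 = 59.706 → 60
B: 255 - (255-48)×(255-1)/255 = 255 - 52578/255 ≈ 255 - 206.188 = 48.812 → 49
= RGB(158, 60, 49)


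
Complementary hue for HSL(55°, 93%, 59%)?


Complement = opposite side of color wheel = hue + 180°
H' = (55 + 180) mod 360 = 235°
S and L unchanged.
= HSL(235°, 93%, 59%)


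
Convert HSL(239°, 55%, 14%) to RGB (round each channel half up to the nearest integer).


H=239°, S=0.55, L=0.14
C = (1-|2L-1|)×S = (1-|-0.72|)×0.55 = 0.154
H' = H/60 = 239/60 ≈ 3.9833; X = C×(1-|H' mod 2 - 1|) ≈ 0.0026
m = L - C/2 = 0.14 - 0.077 = 0.063
Sector ⌊H'⌋ = 3 → (R',G',B') = (0.0, ≈0.0026, 0.154)
RGB = ((R'+m)×255, (G'+m)×255, (B'+m)×255) = (16.065, 16.7195, 55.335)
Round half up → RGB(16, 17, 55)


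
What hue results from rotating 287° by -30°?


New hue = (H + rotation) mod 360
New hue = (287 -30) mod 360
= 257 mod 360
= 257°


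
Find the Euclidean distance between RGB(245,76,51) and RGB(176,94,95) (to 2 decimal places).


d = √[(R₁-R₂)² + (G₁-G₂)² + (B₁-B₂)²]
d = √[(245-176)² + (76-94)² + (51-95)²]
d = √[4761 + 324 + 1936]
d = √7021
d ≈ 83.79


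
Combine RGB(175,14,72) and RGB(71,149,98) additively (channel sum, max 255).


Additive: each channel = min(255, C₁+C₂)
R: 175+71 = 246 → 246
G: 14+149 = 163 → 163
B: 72+98 = 170 → 170
= RGB(246, 163, 170)


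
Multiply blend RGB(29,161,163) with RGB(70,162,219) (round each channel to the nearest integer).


Multiply: C = A×B/255, rounded to nearest integer
R: 29×70/255 = 2030/255 ≈ 7.961 → 8
G: 161×162/255 = 26082/255 ≈ 102.282 → 102
B: 163×219/255 = 35697/255 ≈ 139.988 → 140
= RGB(8, 102, 140)


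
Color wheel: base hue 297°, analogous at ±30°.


Base hue: 297°
Left analog: (297 - 30) mod 360 = 267°
Right analog: (297 + 30) mod 360 = 327°
Analogous hues = 267° and 327°


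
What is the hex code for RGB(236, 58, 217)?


R = 236 → EC (hex)
G = 58 → 3A (hex)
B = 217 → D9 (hex)
Hex = #EC3AD9


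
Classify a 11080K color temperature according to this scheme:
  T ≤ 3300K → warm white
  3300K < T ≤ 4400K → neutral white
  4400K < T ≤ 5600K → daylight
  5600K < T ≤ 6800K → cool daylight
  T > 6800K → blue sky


Temperature: 11080K
11080K > 6800K → blue sky
Classification: blue sky


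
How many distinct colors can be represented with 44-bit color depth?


Colors = 2^bits = 2^44
= 17,592,186,044,416 colors


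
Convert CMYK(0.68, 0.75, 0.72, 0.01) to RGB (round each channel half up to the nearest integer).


R = 255 × (1-C) × (1-K) = 255 × 0.32 × 0.99 = 80.784 → 81
G = 255 × (1-M) × (1-K) = 255 × 0.25 × 0.99 = 63.1125 → 63
B = 255 × (1-Y) × (1-K) = 255 × 0.28 × 0.99 = 70.686 → 71
= RGB(81, 63, 71)


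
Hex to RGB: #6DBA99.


6D → 109 (R)
BA → 186 (G)
99 → 153 (B)
= RGB(109, 186, 153)


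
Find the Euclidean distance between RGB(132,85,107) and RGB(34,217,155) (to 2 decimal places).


d = √[(R₁-R₂)² + (G₁-G₂)² + (B₁-B₂)²]
d = √[(132-34)² + (85-217)² + (107-155)²]
d = √[9604 + 17424 + 2304]
d = √29332
d ≈ 171.27


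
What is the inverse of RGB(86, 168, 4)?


Invert: (255-R, 255-G, 255-B)
R: 255-86 = 169
G: 255-168 = 87
B: 255-4 = 251
= RGB(169, 87, 251)


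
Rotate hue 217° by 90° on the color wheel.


New hue = (H + rotation) mod 360
New hue = (217 + 90) mod 360
= 307 mod 360
= 307°


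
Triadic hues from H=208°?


Triadic: equally spaced at 120° intervals
H1 = 208°
H2 = (208 + 120) mod 360 = 328°
H3 = (208 + 240) mod 360 = 88°
Triadic = 208°, 328°, 88°


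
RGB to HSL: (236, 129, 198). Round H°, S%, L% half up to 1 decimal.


Normalize: R'=236/255≈0.9255, G'=129/255≈0.5059, B'=198/255≈0.7765
Max=236/255, Min=129/255, Δ=Max-Min=107/255
L = (Max+Min)/2 = (236+129)/510 = 365/510 = 0.71568… → L = 71.6%
L > 0.5 → S = Δ/(2-Max-Min) = 107/(510-236-129) = 107/145 = 0.73793… → S = 73.8%
(the 1/255 factors cancel in S and H, so raw channel differences can be used)
Max is R' → H = 60 × (((G-B)/Δ) mod 6) = 60 × (((129-198)/107) mod 6)
  (-69)/107 = -0.6448…; negative, so add 6 → 5.3551…
  H = 60 × 5.3551… = 321.308…° → H = 321.3°
= HSL(321.3°, 73.8%, 71.6%)


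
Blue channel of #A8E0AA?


Color: #A8E0AA
R = A8 = 168
G = E0 = 224
B = AA = 170
Blue = 170


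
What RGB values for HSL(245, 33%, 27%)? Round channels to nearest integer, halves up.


H=245°, S=0.33, L=0.27
C = (1-|2L-1|)×S = (1-|-0.46|)×0.33 = 0.1782
H' = H/60 = 245/60 ≈ 4.0833; X = C×(1-|H' mod 2 - 1|) = 0.01485
m = L - C/2 = 0.27 - 0.0891 = 0.1809
Sector ⌊H'⌋ = 4 → (R',G',B') = (0.01485, 0.0, 0.1782)
RGB = ((R'+m)×255, (G'+m)×255, (B'+m)×255) = (49.91625, 46.1295, 91.5705)
Round half up → RGB(50, 46, 92)


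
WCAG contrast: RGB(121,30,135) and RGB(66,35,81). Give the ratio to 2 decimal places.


Linearize each sRGB channel c=v/255: c/12.92 if c ≤ 0.04045 else ((c+0.055)/1.055)^2.4
L = 0.2126×R_lin + 0.7152×G_lin + 0.0722×B_lin
Color 1 (121,30,135):
  R=121: 121/255≈0.4745 > 0.04045 → ((0.4745+0.055)/1.055)^2.4 ≈ 0.19120
  G=30: 30/255≈0.1176 > 0.04045 → ((0.1176+0.055)/1.055)^2.4 ≈ 0.01298
  B=135: 135/255≈0.5294 > 0.04045 → ((0.5294+0.055)/1.055)^2.4 ≈ 0.24228
  L1 = 0.2126×0.19120 + 0.7152×0.01298 + 0.0722×0.24228 ≈ 0.06743
Color 2 (66,35,81):
  R=66: 66/255≈0.2588 > 0.04045 → ((0.2588+0.055)/1.055)^2.4 ≈ 0.05448
  G=35: 35/255≈0.1373 > 0.04045 → ((0.1373+0.055)/1.055)^2.4 ≈ 0.01681
  B=81: 81/255≈0.3176 > 0.04045 → ((0.3176+0.055)/1.055)^2.4 ≈ 0.08228
  L2 = 0.2126×0.05448 + 0.7152×0.01681 + 0.0722×0.08228 ≈ 0.02954
Lighter = 0.06743, Darker = 0.02954
Ratio = (L_lighter + 0.05) / (L_darker + 0.05)
Ratio = (0.06743 + 0.05) / (0.02954 + 0.05) = 0.11743 / 0.07954 ≈ 1.4763
Ratio ≈ 1.48:1


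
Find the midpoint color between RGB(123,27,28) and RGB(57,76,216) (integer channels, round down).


Midpoint: each channel = ⌊(C₁+C₂)/2⌋
R: ⌊(123+57)/2⌋ = 90
G: ⌊(27+76)/2⌋ = 51
B: ⌊(28+216)/2⌋ = 122
= RGB(90, 51, 122)


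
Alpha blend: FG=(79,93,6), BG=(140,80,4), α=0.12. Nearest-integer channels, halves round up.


C = α×F + (1-α)×B, with 1-α = 0.88
R: 0.12×79 + 0.88×140 = 9.48 + 123.20 = 132.68 → 133
G: 0.12×93 + 0.88×80 = 11.16 + 70.40 = 81.56 → 82
B: 0.12×6 + 0.88×4 = 0.72 + 3.52 = 4.24 → 4
= RGB(133, 82, 4)


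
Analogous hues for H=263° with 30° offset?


Base hue: 263°
Left analog: (263 - 30) mod 360 = 233°
Right analog: (263 + 30) mod 360 = 293°
Analogous hues = 233° and 293°


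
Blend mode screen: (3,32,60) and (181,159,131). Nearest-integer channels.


Screen: C = 255 - (255-A)×(255-B)/255, rounded to nearest integer
R: 255 - (255-3)×(255-181)/255 = 255 - 18648/255 ≈ 255 - 73.129 = 181.871 → 182
G: 255 - (255-32)×(255-159)/255 = 255 - 21408/255 ≈ 255 - 83.953 = 171.047 → 171
B: 255 - (255-60)×(255-131)/255 = 255 - 24180/255 ≈ 255 - 94.824 = 160.176 → 160
= RGB(182, 171, 160)


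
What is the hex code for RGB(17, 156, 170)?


R = 17 → 11 (hex)
G = 156 → 9C (hex)
B = 170 → AA (hex)
Hex = #119CAA


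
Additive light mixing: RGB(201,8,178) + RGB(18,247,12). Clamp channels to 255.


Additive: each channel = min(255, C₁+C₂)
R: 201+18 = 219 → 219
G: 8+247 = 255 → 255
B: 178+12 = 190 → 190
= RGB(219, 255, 190)


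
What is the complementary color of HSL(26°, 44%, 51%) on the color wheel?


Complement = opposite side of color wheel = hue + 180°
H' = (26 + 180) mod 360 = 206°
S and L unchanged.
= HSL(206°, 44%, 51%)


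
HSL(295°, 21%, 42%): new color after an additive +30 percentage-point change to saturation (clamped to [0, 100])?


Original S = 21%
Adjustment = +30 percentage points
New S = 21 + (30) = 51
Clamp to [0, 100] → 51
= HSL(295°, 51%, 42%)


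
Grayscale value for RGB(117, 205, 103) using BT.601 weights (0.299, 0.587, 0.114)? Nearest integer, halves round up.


Gray = 0.299×R + 0.587×G + 0.114×B
Gray = 0.299×117 + 0.587×205 + 0.114×103
Gray = 34.983 + 120.335 + 11.742
Gray = 167.060 → round half up → 167
Gray = 167


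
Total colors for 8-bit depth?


Colors = 2^bits = 2^8
= 256 colors


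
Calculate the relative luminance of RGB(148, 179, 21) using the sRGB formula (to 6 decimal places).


Linearize each channel (sRGB transfer function): c = v/255; c_lin = c/12.92 if c ≤ 0.04045, else ((c+0.055)/1.055)^2.4
  R: 148/255 ≈ 0.580392 > 0.04045 → ((0.580392+0.055)/1.055)^2.4 ≈ 0.296138
  G: 179/255 ≈ 0.701961 > 0.04045 → ((0.701961+0.055)/1.055)^2.4 ≈ 0.450786
  B: 21/255 ≈ 0.082353 > 0.04045 → ((0.082353+0.055)/1.055)^2.4 ≈ 0.007499
R_lin = 0.296138, G_lin = 0.450786, B_lin = 0.007499
L = 0.2126×R + 0.7152×G + 0.0722×B
L = 0.2126×0.296138 + 0.7152×0.450786 + 0.0722×0.007499
L ≈ 0.385902


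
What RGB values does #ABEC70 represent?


AB → 171 (R)
EC → 236 (G)
70 → 112 (B)
= RGB(171, 236, 112)


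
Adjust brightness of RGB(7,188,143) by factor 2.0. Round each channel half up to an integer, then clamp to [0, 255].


Multiply each channel by 2.0, round half up, clamp to [0, 255]
R: 7×2.0 = 14
G: 188×2.0 = 376 → clamp → 255
B: 143×2.0 = 286 → clamp → 255
= RGB(14, 255, 255)


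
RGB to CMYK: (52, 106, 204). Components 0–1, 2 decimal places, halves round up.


R'=52/255≈0.2039, G'=106/255≈0.4157, B'=204/255≈0.8000
K = 1 - max(R',G',B') = 1 - 204/255 = 51/255 = 0.2 → 0.20
(1-R'-K)/(1-K) simplifies to (max-R)/max with max = 204:
C = (204-52)/204 = 152/204 = 0.74509… → 0.75
M = (204-106)/204 = 98/204 = 0.48039… → 0.48
Y = (204-204)/204 = 0/204 = 0 → 0.00
= CMYK(0.75, 0.48, 0.00, 0.20)


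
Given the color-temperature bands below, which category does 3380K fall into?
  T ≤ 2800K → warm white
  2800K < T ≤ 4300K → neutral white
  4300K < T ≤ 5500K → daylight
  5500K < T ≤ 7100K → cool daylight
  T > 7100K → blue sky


Temperature: 3380K
2800K < 3380K ≤ 4300K → neutral white
Classification: neutral white


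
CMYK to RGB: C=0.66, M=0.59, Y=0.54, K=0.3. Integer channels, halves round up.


R = 255 × (1-C) × (1-K) = 255 × 0.34 × 0.70 = 60.69 → 61
G = 255 × (1-M) × (1-K) = 255 × 0.41 × 0.70 = 73.185 → 73
B = 255 × (1-Y) × (1-K) = 255 × 0.46 × 0.70 = 82.11 → 82
= RGB(61, 73, 82)


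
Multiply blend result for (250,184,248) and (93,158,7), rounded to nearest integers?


Multiply: C = A×B/255, rounded to nearest integer
R: 250×93/255 = 23250/255 ≈ 91.176 → 91
G: 184×158/255 = 29072/255 ≈ 114.008 → 114
B: 248×7/255 = 1736/255 ≈ 6.808 → 7
= RGB(91, 114, 7)


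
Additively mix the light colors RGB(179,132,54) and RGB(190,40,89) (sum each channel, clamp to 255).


Additive: each channel = min(255, C₁+C₂)
R: 179+190 = 369 → 255
G: 132+40 = 172 → 172
B: 54+89 = 143 → 143
= RGB(255, 172, 143)


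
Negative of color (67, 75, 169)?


Invert: (255-R, 255-G, 255-B)
R: 255-67 = 188
G: 255-75 = 180
B: 255-169 = 86
= RGB(188, 180, 86)


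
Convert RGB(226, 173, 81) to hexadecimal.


R = 226 → E2 (hex)
G = 173 → AD (hex)
B = 81 → 51 (hex)
Hex = #E2AD51


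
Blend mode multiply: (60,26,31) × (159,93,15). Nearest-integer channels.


Multiply: C = A×B/255, rounded to nearest integer
R: 60×159/255 = 9540/255 ≈ 37.412 → 37
G: 26×93/255 = 2418/255 ≈ 9.482 → 9
B: 31×15/255 = 465/255 ≈ 1.824 → 2
= RGB(37, 9, 2)


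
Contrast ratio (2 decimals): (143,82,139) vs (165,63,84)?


Linearize each sRGB channel c=v/255: c/12.92 if c ≤ 0.04045 else ((c+0.055)/1.055)^2.4
L = 0.2126×R_lin + 0.7152×G_lin + 0.0722×B_lin
Color 1 (143,82,139):
  R=143: 143/255≈0.5608 > 0.04045 → ((0.5608+0.055)/1.055)^2.4 ≈ 0.27468
  G=82: 82/255≈0.3216 > 0.04045 → ((0.3216+0.055)/1.055)^2.4 ≈ 0.08438
  B=139: 139/255≈0.5451 > 0.04045 → ((0.5451+0.055)/1.055)^2.4 ≈ 0.25818
  L1 = 0.2126×0.27468 + 0.7152×0.08438 + 0.0722×0.25818 ≈ 0.13738
Color 2 (165,63,84):
  R=165: 165/255≈0.6471 > 0.04045 → ((0.6471+0.055)/1.055)^2.4 ≈ 0.37626
  G=63: 63/255≈0.2471 > 0.04045 → ((0.2471+0.055)/1.055)^2.4 ≈ 0.04971
  B=84: 84/255≈0.3294 > 0.04045 → ((0.3294+0.055)/1.055)^2.4 ≈ 0.08866
  L2 = 0.2126×0.37626 + 0.7152×0.04971 + 0.0722×0.08866 ≈ 0.12194
Lighter = 0.13738, Darker = 0.12194
Ratio = (L_lighter + 0.05) / (L_darker + 0.05)
Ratio = (0.13738 + 0.05) / (0.12194 + 0.05) = 0.18738 / 0.17194 ≈ 1.0898
Ratio ≈ 1.09:1


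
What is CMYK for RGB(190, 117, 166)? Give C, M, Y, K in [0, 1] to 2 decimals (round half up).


R'=190/255≈0.7451, G'=117/255≈0.4588, B'=166/255≈0.6510
K = 1 - max(R',G',B') = 1 - 190/255 = 65/255 = 0.25490… → 0.25
(1-R'-K)/(1-K) simplifies to (max-R)/max with max = 190:
C = (190-190)/190 = 0/190 = 0 → 0.00
M = (190-117)/190 = 73/190 = 0.38421… → 0.38
Y = (190-166)/190 = 24/190 = 0.12631… → 0.13
= CMYK(0.00, 0.38, 0.13, 0.25)


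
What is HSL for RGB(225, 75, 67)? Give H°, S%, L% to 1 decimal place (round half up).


Normalize: R'=225/255≈0.8824, G'=75/255≈0.2941, B'=67/255≈0.2627
Max=225/255, Min=67/255, Δ=Max-Min=158/255
L = (Max+Min)/2 = (225+67)/510 = 292/510 = 0.57254… → L = 57.3%
L > 0.5 → S = Δ/(2-Max-Min) = 158/(510-225-67) = 158/218 = 0.72477… → S = 72.5%
(the 1/255 factors cancel in S and H, so raw channel differences can be used)
Max is R' → H = 60 × (((G-B)/Δ) mod 6) = 60 × (((75-67)/158) mod 6)
  8/158 = 0.0506…
  H = 60 × 0.0506… = 3.037…° → H = 3.0°
= HSL(3.0°, 72.5%, 57.3%)


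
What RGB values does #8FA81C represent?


8F → 143 (R)
A8 → 168 (G)
1C → 28 (B)
= RGB(143, 168, 28)


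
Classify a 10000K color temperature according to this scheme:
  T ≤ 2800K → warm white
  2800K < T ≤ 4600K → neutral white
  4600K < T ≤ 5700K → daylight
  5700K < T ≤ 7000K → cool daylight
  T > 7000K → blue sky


Temperature: 10000K
10000K > 7000K → blue sky
Classification: blue sky


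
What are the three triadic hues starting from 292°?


Triadic: equally spaced at 120° intervals
H1 = 292°
H2 = (292 + 120) mod 360 = 52°
H3 = (292 + 240) mod 360 = 172°
Triadic = 292°, 52°, 172°


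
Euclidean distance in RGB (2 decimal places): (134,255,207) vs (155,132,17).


d = √[(R₁-R₂)² + (G₁-G₂)² + (B₁-B₂)²]
d = √[(134-155)² + (255-132)² + (207-17)²]
d = √[441 + 15129 + 36100]
d = √51670
d ≈ 227.31


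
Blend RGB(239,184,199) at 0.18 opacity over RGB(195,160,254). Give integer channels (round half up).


C = α×F + (1-α)×B, with 1-α = 0.82
R: 0.18×239 + 0.82×195 = 43.02 + 159.90 = 202.92 → 203
G: 0.18×184 + 0.82×160 = 33.12 + 131.20 = 164.32 → 164
B: 0.18×199 + 0.82×254 = 35.82 + 208.28 = 244.10 → 244
= RGB(203, 164, 244)


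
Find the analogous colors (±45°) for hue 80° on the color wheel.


Base hue: 80°
Left analog: (80 - 45) mod 360 = 35°
Right analog: (80 + 45) mod 360 = 125°
Analogous hues = 35° and 125°


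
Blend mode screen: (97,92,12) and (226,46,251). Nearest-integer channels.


Screen: C = 255 - (255-A)×(255-B)/255, rounded to nearest integer
R: 255 - (255-97)×(255-226)/255 = 255 - 4582/255 ≈ 255 - 17.969 = 237.031 → 237
G: 255 - (255-92)×(255-46)/255 = 255 - 34067/255 ≈ 255 - 133.596 = 121.404 → 121
B: 255 - (255-12)×(255-251)/255 = 255 - 972/255 ≈ 255 - 3.812 = 251.188 → 251
= RGB(237, 121, 251)


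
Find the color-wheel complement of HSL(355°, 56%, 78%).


Complement = opposite side of color wheel = hue + 180°
H' = (355 + 180) mod 360 = 175°
S and L unchanged.
= HSL(175°, 56%, 78%)


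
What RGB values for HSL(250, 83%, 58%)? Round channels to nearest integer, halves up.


H=250°, S=0.83, L=0.58
C = (1-|2L-1|)×S = (1-|0.16|)×0.83 = 0.6972
H' = H/60 = 250/60 ≈ 4.1667; X = C×(1-|H' mod 2 - 1|) = 0.1162
m = L - C/2 = 0.58 - 0.3486 = 0.2314
Sector ⌊H'⌋ = 4 → (R',G',B') = (0.1162, 0.0, 0.6972)
RGB = ((R'+m)×255, (G'+m)×255, (B'+m)×255) = (88.638, 59.007, 236.793)
Round half up → RGB(89, 59, 237)


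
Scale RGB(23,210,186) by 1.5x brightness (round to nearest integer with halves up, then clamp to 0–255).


Multiply each channel by 1.5, round half up, clamp to [0, 255]
R: 23×1.5 = 34.5 → round → 35
G: 210×1.5 = 315 → clamp → 255
B: 186×1.5 = 279 → clamp → 255
= RGB(35, 255, 255)


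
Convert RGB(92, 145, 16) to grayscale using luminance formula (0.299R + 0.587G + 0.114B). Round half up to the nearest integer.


Gray = 0.299×R + 0.587×G + 0.114×B
Gray = 0.299×92 + 0.587×145 + 0.114×16
Gray = 27.508 + 85.115 + 1.824
Gray = 114.447 → round half up → 114
Gray = 114


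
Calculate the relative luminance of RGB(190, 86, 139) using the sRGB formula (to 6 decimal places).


Linearize each channel (sRGB transfer function): c = v/255; c_lin = c/12.92 if c ≤ 0.04045, else ((c+0.055)/1.055)^2.4
  R: 190/255 ≈ 0.745098 > 0.04045 → ((0.745098+0.055)/1.055)^2.4 ≈ 0.514918
  G: 86/255 ≈ 0.337255 > 0.04045 → ((0.337255+0.055)/1.055)^2.4 ≈ 0.093059
  B: 139/255 ≈ 0.545098 > 0.04045 → ((0.545098+0.055)/1.055)^2.4 ≈ 0.258183
R_lin = 0.514918, G_lin = 0.093059, B_lin = 0.258183
L = 0.2126×R + 0.7152×G + 0.0722×B
L = 0.2126×0.514918 + 0.7152×0.093059 + 0.0722×0.258183
L ≈ 0.194668


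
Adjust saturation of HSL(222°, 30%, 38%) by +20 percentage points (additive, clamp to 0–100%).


Original S = 30%
Adjustment = +20 percentage points
New S = 30 + (20) = 50
Clamp to [0, 100] → 50
= HSL(222°, 50%, 38%)


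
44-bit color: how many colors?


Colors = 2^bits = 2^44
= 17,592,186,044,416 colors


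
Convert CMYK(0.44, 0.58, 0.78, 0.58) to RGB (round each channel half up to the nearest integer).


R = 255 × (1-C) × (1-K) = 255 × 0.56 × 0.42 = 59.976 → 60
G = 255 × (1-M) × (1-K) = 255 × 0.42 × 0.42 = 44.982 → 45
B = 255 × (1-Y) × (1-K) = 255 × 0.22 × 0.42 = 23.562 → 24
= RGB(60, 45, 24)


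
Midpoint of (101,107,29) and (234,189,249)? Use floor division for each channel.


Midpoint: each channel = ⌊(C₁+C₂)/2⌋
R: ⌊(101+234)/2⌋ = 167
G: ⌊(107+189)/2⌋ = 148
B: ⌊(29+249)/2⌋ = 139
= RGB(167, 148, 139)


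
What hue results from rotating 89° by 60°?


New hue = (H + rotation) mod 360
New hue = (89 + 60) mod 360
= 149 mod 360
= 149°


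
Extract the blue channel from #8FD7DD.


Color: #8FD7DD
R = 8F = 143
G = D7 = 215
B = DD = 221
Blue = 221


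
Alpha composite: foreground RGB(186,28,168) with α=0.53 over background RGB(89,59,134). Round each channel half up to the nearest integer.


C = α×F + (1-α)×B, with 1-α = 0.47
R: 0.53×186 + 0.47×89 = 98.58 + 41.83 = 140.41 → 140
G: 0.53×28 + 0.47×59 = 14.84 + 27.73 = 42.57 → 43
B: 0.53×168 + 0.47×134 = 89.04 + 62.98 = 152.02 → 152
= RGB(140, 43, 152)


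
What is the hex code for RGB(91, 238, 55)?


R = 91 → 5B (hex)
G = 238 → EE (hex)
B = 55 → 37 (hex)
Hex = #5BEE37


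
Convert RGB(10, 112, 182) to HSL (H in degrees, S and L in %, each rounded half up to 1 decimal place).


Normalize: R'=10/255≈0.0392, G'=112/255≈0.4392, B'=182/255≈0.7137
Max=182/255, Min=10/255, Δ=Max-Min=172/255
L = (Max+Min)/2 = (182+10)/510 = 192/510 = 0.37647… → L = 37.6%
L ≤ 0.5 → S = Δ/(Max+Min) = 172/(182+10) = 172/192 = 0.89583… → S = 89.6%
(the 1/255 factors cancel in S and H, so raw channel differences can be used)
Max is B' → H = 60 × ((R-G)/Δ + 4) = 60 × ((10-112)/172 + 4)
  -102/172 + 4 = -0.5930… + 4 = 3.4069…
  H = 60 × 3.4069… = 204.418…° → H = 204.4°
= HSL(204.4°, 89.6%, 37.6%)


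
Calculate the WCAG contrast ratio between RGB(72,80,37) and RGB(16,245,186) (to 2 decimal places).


Linearize each sRGB channel c=v/255: c/12.92 if c ≤ 0.04045 else ((c+0.055)/1.055)^2.4
L = 0.2126×R_lin + 0.7152×G_lin + 0.0722×B_lin
Color 1 (72,80,37):
  R=72: 72/255≈0.2824 > 0.04045 → ((0.2824+0.055)/1.055)^2.4 ≈ 0.06480
  G=80: 80/255≈0.3137 > 0.04045 → ((0.3137+0.055)/1.055)^2.4 ≈ 0.08022
  B=37: 37/255≈0.1451 > 0.04045 → ((0.1451+0.055)/1.055)^2.4 ≈ 0.01850
  L1 = 0.2126×0.06480 + 0.7152×0.08022 + 0.0722×0.01850 ≈ 0.07249
Color 2 (16,245,186):
  R=16: 16/255≈0.0627 > 0.04045 → ((0.0627+0.055)/1.055)^2.4 ≈ 0.00518
  G=245: 245/255≈0.9608 > 0.04045 → ((0.9608+0.055)/1.055)^2.4 ≈ 0.91310
  B=186: 186/255≈0.7294 > 0.04045 → ((0.7294+0.055)/1.055)^2.4 ≈ 0.49102
  L2 = 0.2126×0.00518 + 0.7152×0.91310 + 0.0722×0.49102 ≈ 0.68960
Lighter = 0.68960, Darker = 0.07249
Ratio = (L_lighter + 0.05) / (L_darker + 0.05)
Ratio = (0.68960 + 0.05) / (0.07249 + 0.05) = 0.73960 / 0.12249 ≈ 6.0382
Ratio ≈ 6.04:1


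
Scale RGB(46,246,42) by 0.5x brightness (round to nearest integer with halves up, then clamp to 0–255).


Multiply each channel by 0.5, round half up, clamp to [0, 255]
R: 46×0.5 = 23
G: 246×0.5 = 123
B: 42×0.5 = 21
= RGB(23, 123, 21)


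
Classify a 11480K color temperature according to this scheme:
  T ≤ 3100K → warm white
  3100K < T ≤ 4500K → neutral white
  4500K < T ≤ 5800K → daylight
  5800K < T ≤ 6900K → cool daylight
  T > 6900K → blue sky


Temperature: 11480K
11480K > 6900K → blue sky
Classification: blue sky


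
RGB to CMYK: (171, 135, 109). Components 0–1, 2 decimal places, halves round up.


R'=171/255≈0.6706, G'=135/255≈0.5294, B'=109/255≈0.4275
K = 1 - max(R',G',B') = 1 - 171/255 = 84/255 = 0.32941… → 0.33
(1-R'-K)/(1-K) simplifies to (max-R)/max with max = 171:
C = (171-171)/171 = 0/171 = 0 → 0.00
M = (171-135)/171 = 36/171 = 0.21052… → 0.21
Y = (171-109)/171 = 62/171 = 0.36257… → 0.36
= CMYK(0.00, 0.21, 0.36, 0.33)


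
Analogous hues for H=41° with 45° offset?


Base hue: 41°
Left analog: (41 - 45) mod 360 = 356°
Right analog: (41 + 45) mod 360 = 86°
Analogous hues = 356° and 86°


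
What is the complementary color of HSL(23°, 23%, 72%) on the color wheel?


Complement = opposite side of color wheel = hue + 180°
H' = (23 + 180) mod 360 = 203°
S and L unchanged.
= HSL(203°, 23%, 72%)


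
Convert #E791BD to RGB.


E7 → 231 (R)
91 → 145 (G)
BD → 189 (B)
= RGB(231, 145, 189)


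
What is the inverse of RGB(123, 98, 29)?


Invert: (255-R, 255-G, 255-B)
R: 255-123 = 132
G: 255-98 = 157
B: 255-29 = 226
= RGB(132, 157, 226)


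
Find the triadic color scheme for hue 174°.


Triadic: equally spaced at 120° intervals
H1 = 174°
H2 = (174 + 120) mod 360 = 294°
H3 = (174 + 240) mod 360 = 54°
Triadic = 174°, 294°, 54°


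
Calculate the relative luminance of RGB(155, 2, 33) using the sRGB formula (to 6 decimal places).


Linearize each channel (sRGB transfer function): c = v/255; c_lin = c/12.92 if c ≤ 0.04045, else ((c+0.055)/1.055)^2.4
  R: 155/255 ≈ 0.607843 > 0.04045 → ((0.607843+0.055)/1.055)^2.4 ≈ 0.327778
  G: 2/255 ≈ 0.007843 ≤ 0.04045 → 0.007843/12.92 ≈ 0.000607
  B: 33/255 ≈ 0.129412 > 0.04045 → ((0.129412+0.055)/1.055)^2.4 ≈ 0.015209
R_lin = 0.327778, G_lin = 0.000607, B_lin = 0.015209
L = 0.2126×R + 0.7152×G + 0.0722×B
L = 0.2126×0.327778 + 0.7152×0.000607 + 0.0722×0.015209
L ≈ 0.071218


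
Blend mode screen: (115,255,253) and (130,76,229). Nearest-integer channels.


Screen: C = 255 - (255-A)×(255-B)/255, rounded to nearest integer
R: 255 - (255-115)×(255-130)/255 = 255 - 17500/255 ≈ 255 - 68.627 = 186.373 → 186
G: 255 - (255-255)×(255-76)/255 = 255 - 0/255 ≈ 255 - 0.000 = 255.000 → 255
B: 255 - (255-253)×(255-229)/255 = 255 - 52/255 ≈ 255 - 0.204 = 254.796 → 255
= RGB(186, 255, 255)


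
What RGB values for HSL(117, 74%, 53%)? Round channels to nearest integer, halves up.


H=117°, S=0.74, L=0.53
C = (1-|2L-1|)×S = (1-|0.06|)×0.74 = 0.6956
H' = H/60 = 117/60 ≈ 1.9500; X = C×(1-|H' mod 2 - 1|) = 0.03478
m = L - C/2 = 0.53 - 0.3478 = 0.1822
Sector ⌊H'⌋ = 1 → (R',G',B') = (0.03478, 0.6956, 0.0)
RGB = ((R'+m)×255, (G'+m)×255, (B'+m)×255) = (55.3299, 223.839, 46.461)
Round half up → RGB(55, 224, 46)


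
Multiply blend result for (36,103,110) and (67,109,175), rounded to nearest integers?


Multiply: C = A×B/255, rounded to nearest integer
R: 36×67/255 = 2412/255 ≈ 9.459 → 9
G: 103×109/255 = 11227/255 ≈ 44.027 → 44
B: 110×175/255 = 19250/255 ≈ 75.490 → 75
= RGB(9, 44, 75)


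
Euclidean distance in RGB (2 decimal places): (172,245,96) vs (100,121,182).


d = √[(R₁-R₂)² + (G₁-G₂)² + (B₁-B₂)²]
d = √[(172-100)² + (245-121)² + (96-182)²]
d = √[5184 + 15376 + 7396]
d = √27956
d ≈ 167.20


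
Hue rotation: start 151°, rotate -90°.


New hue = (H + rotation) mod 360
New hue = (151 -90) mod 360
= 61 mod 360
= 61°


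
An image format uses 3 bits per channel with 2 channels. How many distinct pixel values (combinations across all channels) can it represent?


Total bits = 3 bits/channel × 2 channels = 6 bits
Distinct pixel values = 2^6
= 64 pixel values


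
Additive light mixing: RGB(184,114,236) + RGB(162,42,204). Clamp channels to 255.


Additive: each channel = min(255, C₁+C₂)
R: 184+162 = 346 → 255
G: 114+42 = 156 → 156
B: 236+204 = 440 → 255
= RGB(255, 156, 255)


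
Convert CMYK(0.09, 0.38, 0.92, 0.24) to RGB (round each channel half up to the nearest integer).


R = 255 × (1-C) × (1-K) = 255 × 0.91 × 0.76 = 176.358 → 176
G = 255 × (1-M) × (1-K) = 255 × 0.62 × 0.76 = 120.156 → 120
B = 255 × (1-Y) × (1-K) = 255 × 0.08 × 0.76 = 15.504 → 16
= RGB(176, 120, 16)


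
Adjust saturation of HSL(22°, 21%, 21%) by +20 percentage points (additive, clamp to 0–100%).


Original S = 21%
Adjustment = +20 percentage points
New S = 21 + (20) = 41
Clamp to [0, 100] → 41
= HSL(22°, 41%, 21%)


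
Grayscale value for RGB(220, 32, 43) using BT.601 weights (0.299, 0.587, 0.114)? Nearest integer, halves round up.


Gray = 0.299×R + 0.587×G + 0.114×B
Gray = 0.299×220 + 0.587×32 + 0.114×43
Gray = 65.780 + 18.784 + 4.902
Gray = 89.466 → round half up → 89
Gray = 89


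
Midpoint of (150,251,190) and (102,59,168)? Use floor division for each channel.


Midpoint: each channel = ⌊(C₁+C₂)/2⌋
R: ⌊(150+102)/2⌋ = 126
G: ⌊(251+59)/2⌋ = 155
B: ⌊(190+168)/2⌋ = 179
= RGB(126, 155, 179)


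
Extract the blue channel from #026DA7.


Color: #026DA7
R = 02 = 2
G = 6D = 109
B = A7 = 167
Blue = 167


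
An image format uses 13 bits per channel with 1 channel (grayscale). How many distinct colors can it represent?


Total bits = 13 bits/channel × 1 channels = 13 bits
Distinct colors = 2^13
= 8,192 colors


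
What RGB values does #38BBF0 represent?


38 → 56 (R)
BB → 187 (G)
F0 → 240 (B)
= RGB(56, 187, 240)


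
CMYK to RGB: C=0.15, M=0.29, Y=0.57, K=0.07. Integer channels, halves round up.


R = 255 × (1-C) × (1-K) = 255 × 0.85 × 0.93 = 201.5775 → 202
G = 255 × (1-M) × (1-K) = 255 × 0.71 × 0.93 = 168.3765 → 168
B = 255 × (1-Y) × (1-K) = 255 × 0.43 × 0.93 = 101.9745 → 102
= RGB(202, 168, 102)


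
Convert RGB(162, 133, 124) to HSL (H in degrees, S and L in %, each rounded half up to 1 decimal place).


Normalize: R'=162/255≈0.6353, G'=133/255≈0.5216, B'=124/255≈0.4863
Max=162/255, Min=124/255, Δ=Max-Min=38/255
L = (Max+Min)/2 = (162+124)/510 = 286/510 = 0.56078… → L = 56.1%
L > 0.5 → S = Δ/(2-Max-Min) = 38/(510-162-124) = 38/224 = 0.16964… → S = 17.0%
(the 1/255 factors cancel in S and H, so raw channel differences can be used)
Max is R' → H = 60 × (((G-B)/Δ) mod 6) = 60 × (((133-124)/38) mod 6)
  9/38 = 0.2368…
  H = 60 × 0.2368… = 14.210…° → H = 14.2°
= HSL(14.2°, 17.0%, 56.1%)


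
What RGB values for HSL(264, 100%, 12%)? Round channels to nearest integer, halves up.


H=264°, S=1.00, L=0.12
C = (1-|2L-1|)×S = (1-|-0.76|)×1.00 = 0.24
H' = H/60 = 264/60 ≈ 4.4000; X = C×(1-|H' mod 2 - 1|) = 0.096
m = L - C/2 = 0.12 - 0.12 = 0
Sector ⌊H'⌋ = 4 → (R',G',B') = (0.096, 0.0, 0.24)
RGB = ((R'+m)×255, (G'+m)×255, (B'+m)×255) = (24.48, 0.0, 61.2)
Round half up → RGB(24, 0, 61)


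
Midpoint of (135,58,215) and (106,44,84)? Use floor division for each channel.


Midpoint: each channel = ⌊(C₁+C₂)/2⌋
R: ⌊(135+106)/2⌋ = 120
G: ⌊(58+44)/2⌋ = 51
B: ⌊(215+84)/2⌋ = 149
= RGB(120, 51, 149)


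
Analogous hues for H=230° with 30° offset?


Base hue: 230°
Left analog: (230 - 30) mod 360 = 200°
Right analog: (230 + 30) mod 360 = 260°
Analogous hues = 200° and 260°


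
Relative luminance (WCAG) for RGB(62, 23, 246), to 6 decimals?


Linearize each channel (sRGB transfer function): c = v/255; c_lin = c/12.92 if c ≤ 0.04045, else ((c+0.055)/1.055)^2.4
  R: 62/255 ≈ 0.243137 > 0.04045 → ((0.243137+0.055)/1.055)^2.4 ≈ 0.048172
  G: 23/255 ≈ 0.090196 > 0.04045 → ((0.090196+0.055)/1.055)^2.4 ≈ 0.008568
  B: 246/255 ≈ 0.964706 > 0.04045 → ((0.964706+0.055)/1.055)^2.4 ≈ 0.921582
R_lin = 0.048172, G_lin = 0.008568, B_lin = 0.921582
L = 0.2126×R + 0.7152×G + 0.0722×B
L = 0.2126×0.048172 + 0.7152×0.008568 + 0.0722×0.921582
L ≈ 0.082907


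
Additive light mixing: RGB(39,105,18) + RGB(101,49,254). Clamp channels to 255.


Additive: each channel = min(255, C₁+C₂)
R: 39+101 = 140 → 140
G: 105+49 = 154 → 154
B: 18+254 = 272 → 255
= RGB(140, 154, 255)


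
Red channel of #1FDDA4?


Color: #1FDDA4
R = 1F = 31
G = DD = 221
B = A4 = 164
Red = 31


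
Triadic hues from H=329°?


Triadic: equally spaced at 120° intervals
H1 = 329°
H2 = (329 + 120) mod 360 = 89°
H3 = (329 + 240) mod 360 = 209°
Triadic = 329°, 89°, 209°


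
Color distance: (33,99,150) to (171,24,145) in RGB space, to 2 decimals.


d = √[(R₁-R₂)² + (G₁-G₂)² + (B₁-B₂)²]
d = √[(33-171)² + (99-24)² + (150-145)²]
d = √[19044 + 5625 + 25]
d = √24694
d ≈ 157.14


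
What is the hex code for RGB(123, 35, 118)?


R = 123 → 7B (hex)
G = 35 → 23 (hex)
B = 118 → 76 (hex)
Hex = #7B2376


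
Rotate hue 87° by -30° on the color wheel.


New hue = (H + rotation) mod 360
New hue = (87 -30) mod 360
= 57 mod 360
= 57°


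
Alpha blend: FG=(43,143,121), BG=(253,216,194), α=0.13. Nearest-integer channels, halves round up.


C = α×F + (1-α)×B, with 1-α = 0.87
R: 0.13×43 + 0.87×253 = 5.59 + 220.11 = 225.70 → 226
G: 0.13×143 + 0.87×216 = 18.59 + 187.92 = 206.51 → 207
B: 0.13×121 + 0.87×194 = 15.73 + 168.78 = 184.51 → 185
= RGB(226, 207, 185)


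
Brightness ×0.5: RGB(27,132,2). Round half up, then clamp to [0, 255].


Multiply each channel by 0.5, round half up, clamp to [0, 255]
R: 27×0.5 = 13.5 → round → 14
G: 132×0.5 = 66
B: 2×0.5 = 1
= RGB(14, 66, 1)


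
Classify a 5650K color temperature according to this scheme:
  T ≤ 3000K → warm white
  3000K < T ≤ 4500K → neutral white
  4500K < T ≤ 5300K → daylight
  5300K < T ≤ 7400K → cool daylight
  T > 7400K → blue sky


Temperature: 5650K
5300K < 5650K ≤ 7400K → cool daylight
Classification: cool daylight


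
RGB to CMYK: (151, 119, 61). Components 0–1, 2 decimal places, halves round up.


R'=151/255≈0.5922, G'=119/255≈0.4667, B'=61/255≈0.2392
K = 1 - max(R',G',B') = 1 - 151/255 = 104/255 = 0.40784… → 0.41
(1-R'-K)/(1-K) simplifies to (max-R)/max with max = 151:
C = (151-151)/151 = 0/151 = 0 → 0.00
M = (151-119)/151 = 32/151 = 0.21192… → 0.21
Y = (151-61)/151 = 90/151 = 0.59602… → 0.60
= CMYK(0.00, 0.21, 0.60, 0.41)


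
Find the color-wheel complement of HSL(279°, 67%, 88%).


Complement = opposite side of color wheel = hue + 180°
H' = (279 + 180) mod 360 = 99°
S and L unchanged.
= HSL(99°, 67%, 88%)


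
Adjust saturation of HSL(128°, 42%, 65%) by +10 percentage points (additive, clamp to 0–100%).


Original S = 42%
Adjustment = +10 percentage points
New S = 42 + (10) = 52
Clamp to [0, 100] → 52
= HSL(128°, 52%, 65%)


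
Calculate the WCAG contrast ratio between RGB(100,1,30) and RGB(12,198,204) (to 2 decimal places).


Linearize each sRGB channel c=v/255: c/12.92 if c ≤ 0.04045 else ((c+0.055)/1.055)^2.4
L = 0.2126×R_lin + 0.7152×G_lin + 0.0722×B_lin
Color 1 (100,1,30):
  R=100: 100/255≈0.3922 > 0.04045 → ((0.3922+0.055)/1.055)^2.4 ≈ 0.12744
  G=1: 1/255≈0.0039 ≤ 0.04045 → 0.0039/12.92 ≈ 0.00030
  B=30: 30/255≈0.1176 > 0.04045 → ((0.1176+0.055)/1.055)^2.4 ≈ 0.01298
  L1 = 0.2126×0.12744 + 0.7152×0.00030 + 0.0722×0.01298 ≈ 0.02825
Color 2 (12,198,204):
  R=12: 12/255≈0.0471 > 0.04045 → ((0.0471+0.055)/1.055)^2.4 ≈ 0.00368
  G=198: 198/255≈0.7765 > 0.04045 → ((0.7765+0.055)/1.055)^2.4 ≈ 0.56471
  B=204: 204/255≈0.8000 > 0.04045 → ((0.8000+0.055)/1.055)^2.4 ≈ 0.60383
  L2 = 0.2126×0.00368 + 0.7152×0.56471 + 0.0722×0.60383 ≈ 0.44826
Lighter = 0.44826, Darker = 0.02825
Ratio = (L_lighter + 0.05) / (L_darker + 0.05)
Ratio = (0.44826 + 0.05) / (0.02825 + 0.05) = 0.49826 / 0.07825 ≈ 6.3677
Ratio ≈ 6.37:1


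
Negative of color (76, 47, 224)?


Invert: (255-R, 255-G, 255-B)
R: 255-76 = 179
G: 255-47 = 208
B: 255-224 = 31
= RGB(179, 208, 31)


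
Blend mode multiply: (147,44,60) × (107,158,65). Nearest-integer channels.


Multiply: C = A×B/255, rounded to nearest integer
R: 147×107/255 = 15729/255 ≈ 61.682 → 62
G: 44×158/255 = 6952/255 ≈ 27.263 → 27
B: 60×65/255 = 3900/255 ≈ 15.294 → 15
= RGB(62, 27, 15)


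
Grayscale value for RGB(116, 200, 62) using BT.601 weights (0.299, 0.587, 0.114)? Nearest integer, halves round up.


Gray = 0.299×R + 0.587×G + 0.114×B
Gray = 0.299×116 + 0.587×200 + 0.114×62
Gray = 34.684 + 117.400 + 7.068
Gray = 159.152 → round half up → 159
Gray = 159


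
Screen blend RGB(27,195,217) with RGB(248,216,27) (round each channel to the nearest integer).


Screen: C = 255 - (255-A)×(255-B)/255, rounded to nearest integer
R: 255 - (255-27)×(255-248)/255 = 255 - 1596/255 ≈ 255 - 6.259 = 248.741 → 249
G: 255 - (255-195)×(255-216)/255 = 255 - 2340/255 ≈ 255 - 9.176 = 245.824 → 246
B: 255 - (255-217)×(255-27)/255 = 255 - 8664/255 ≈ 255 - 33.976 = 221.024 → 221
= RGB(249, 246, 221)


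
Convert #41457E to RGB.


41 → 65 (R)
45 → 69 (G)
7E → 126 (B)
= RGB(65, 69, 126)


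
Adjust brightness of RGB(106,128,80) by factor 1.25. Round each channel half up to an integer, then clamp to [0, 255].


Multiply each channel by 1.25, round half up, clamp to [0, 255]
R: 106×1.25 = 132.5 → round → 133
G: 128×1.25 = 160
B: 80×1.25 = 100
= RGB(133, 160, 100)


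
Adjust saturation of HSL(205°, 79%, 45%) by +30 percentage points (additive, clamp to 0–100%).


Original S = 79%
Adjustment = +30 percentage points
New S = 79 + (30) = 109
Clamp to [0, 100] → 100
= HSL(205°, 100%, 45%)


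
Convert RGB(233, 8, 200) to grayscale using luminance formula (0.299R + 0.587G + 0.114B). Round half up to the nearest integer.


Gray = 0.299×R + 0.587×G + 0.114×B
Gray = 0.299×233 + 0.587×8 + 0.114×200
Gray = 69.667 + 4.696 + 22.800
Gray = 97.163 → round half up → 97
Gray = 97


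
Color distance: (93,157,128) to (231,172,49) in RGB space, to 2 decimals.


d = √[(R₁-R₂)² + (G₁-G₂)² + (B₁-B₂)²]
d = √[(93-231)² + (157-172)² + (128-49)²]
d = √[19044 + 225 + 6241]
d = √25510
d ≈ 159.72


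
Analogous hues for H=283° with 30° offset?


Base hue: 283°
Left analog: (283 - 30) mod 360 = 253°
Right analog: (283 + 30) mod 360 = 313°
Analogous hues = 253° and 313°


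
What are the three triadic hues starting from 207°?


Triadic: equally spaced at 120° intervals
H1 = 207°
H2 = (207 + 120) mod 360 = 327°
H3 = (207 + 240) mod 360 = 87°
Triadic = 207°, 327°, 87°


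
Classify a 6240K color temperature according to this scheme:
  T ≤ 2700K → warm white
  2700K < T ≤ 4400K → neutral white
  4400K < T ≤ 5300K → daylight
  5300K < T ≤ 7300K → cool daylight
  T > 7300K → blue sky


Temperature: 6240K
5300K < 6240K ≤ 7300K → cool daylight
Classification: cool daylight


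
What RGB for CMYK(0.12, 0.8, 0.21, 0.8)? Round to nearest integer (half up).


R = 255 × (1-C) × (1-K) = 255 × 0.88 × 0.20 = 44.88 → 45
G = 255 × (1-M) × (1-K) = 255 × 0.20 × 0.20 = 10.2 → 10
B = 255 × (1-Y) × (1-K) = 255 × 0.79 × 0.20 = 40.29 → 40
= RGB(45, 10, 40)


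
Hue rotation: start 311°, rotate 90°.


New hue = (H + rotation) mod 360
New hue = (311 + 90) mod 360
= 401 mod 360
= 41°


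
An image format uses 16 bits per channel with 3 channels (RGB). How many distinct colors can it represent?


Total bits = 16 bits/channel × 3 channels = 48 bits
Distinct colors = 2^48
= 281,474,976,710,656 colors


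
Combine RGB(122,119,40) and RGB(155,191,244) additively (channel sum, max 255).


Additive: each channel = min(255, C₁+C₂)
R: 122+155 = 277 → 255
G: 119+191 = 310 → 255
B: 40+244 = 284 → 255
= RGB(255, 255, 255)


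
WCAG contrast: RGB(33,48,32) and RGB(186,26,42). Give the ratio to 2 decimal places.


Linearize each sRGB channel c=v/255: c/12.92 if c ≤ 0.04045 else ((c+0.055)/1.055)^2.4
L = 0.2126×R_lin + 0.7152×G_lin + 0.0722×B_lin
Color 1 (33,48,32):
  R=33: 33/255≈0.1294 > 0.04045 → ((0.1294+0.055)/1.055)^2.4 ≈ 0.01521
  G=48: 48/255≈0.1882 > 0.04045 → ((0.1882+0.055)/1.055)^2.4 ≈ 0.02956
  B=32: 32/255≈0.1255 > 0.04045 → ((0.1255+0.055)/1.055)^2.4 ≈ 0.01444
  L1 = 0.2126×0.01521 + 0.7152×0.02956 + 0.0722×0.01444 ≈ 0.02542
Color 2 (186,26,42):
  R=186: 186/255≈0.7294 > 0.04045 → ((0.7294+0.055)/1.055)^2.4 ≈ 0.49102
  G=26: 26/255≈0.1020 > 0.04045 → ((0.1020+0.055)/1.055)^2.4 ≈ 0.01033
  B=42: 42/255≈0.1647 > 0.04045 → ((0.1647+0.055)/1.055)^2.4 ≈ 0.02315
  L2 = 0.2126×0.49102 + 0.7152×0.01033 + 0.0722×0.02315 ≈ 0.11345
Lighter = 0.11345, Darker = 0.02542
Ratio = (L_lighter + 0.05) / (L_darker + 0.05)
Ratio = (0.11345 + 0.05) / (0.02542 + 0.05) = 0.16345 / 0.07542 ≈ 2.1673
Ratio ≈ 2.17:1
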